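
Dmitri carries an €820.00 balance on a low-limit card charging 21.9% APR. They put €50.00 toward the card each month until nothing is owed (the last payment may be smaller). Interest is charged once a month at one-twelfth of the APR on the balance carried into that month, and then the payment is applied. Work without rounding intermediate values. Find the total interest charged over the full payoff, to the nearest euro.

Monthly rate r = 21.9%/12 = 1.825% = 0.01825.
Payoff takes n = ⌈−ln(1 − rB₀/P)/ln(1+r)⌉ = ⌈19.666⌉ = 20 payments; the last is €33.42.
Total paid = 19·€50.00 + €33.42 = €983.42.
Total interest = total paid − principal = €983.42 − €820.00 = €163.42.

€163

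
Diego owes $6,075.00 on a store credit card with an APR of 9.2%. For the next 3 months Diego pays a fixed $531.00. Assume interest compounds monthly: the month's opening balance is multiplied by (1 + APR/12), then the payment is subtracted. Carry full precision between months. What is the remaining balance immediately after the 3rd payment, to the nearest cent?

Monthly rate r = 9.2%/12 = 0.766667% = 0.00766667.
Each month: B ← B·(1+r) − $531.00.
Month 1: interest $46.57; balance after payment $5,590.57.
Month 2: interest $42.86; balance after payment $5,102.44.
Month 3: interest $39.12; balance after payment $4,610.55.

$4,610.55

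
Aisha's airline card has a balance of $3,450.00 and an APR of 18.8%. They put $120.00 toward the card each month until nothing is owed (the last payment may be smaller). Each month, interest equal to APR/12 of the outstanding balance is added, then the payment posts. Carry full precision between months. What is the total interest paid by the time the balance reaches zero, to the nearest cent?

Monthly rate r = 18.8%/12 = 1.56667% = 0.0156667.
Payoff takes n = ⌈−ln(1 − rB₀/P)/ln(1+r)⌉ = ⌈38.507⌉ = 39 payments; the last is $61.04.
Total paid = 38·$120.00 + $61.04 = $4,621.04.
Total interest = total paid − principal = $4,621.04 − $3,450.00 = $1,171.04.

$1,171.04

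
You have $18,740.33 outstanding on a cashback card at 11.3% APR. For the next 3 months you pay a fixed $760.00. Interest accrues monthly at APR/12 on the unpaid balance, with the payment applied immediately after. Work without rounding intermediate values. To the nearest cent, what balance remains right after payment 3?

Monthly rate r = 11.3%/12 = 0.941667% = 0.00941667.
Each month: B ← B·(1+r) − $760.00.
Month 1: interest $176.47; balance after payment $18,156.80.
Month 2: interest $170.98; balance after payment $17,567.78.
Month 3: interest $165.43; balance after payment $16,973.21.

$16,973.21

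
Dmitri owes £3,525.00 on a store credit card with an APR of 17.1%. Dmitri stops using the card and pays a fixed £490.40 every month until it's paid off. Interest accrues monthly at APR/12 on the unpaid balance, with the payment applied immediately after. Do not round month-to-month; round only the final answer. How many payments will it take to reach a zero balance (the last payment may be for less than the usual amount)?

Monthly rate r = 17.1%/12 = 1.425% = 0.01425.
Recurrence: B ← B·(1+r) − £490.40.
Month 1: interest £50.23; balance after payment £3,084.83.
Month 2: interest £43.96; balance after payment £2,638.39.
Closed form: n = −ln(1 − rB₀/P)/ln(1+r) = −ln(0.89757)/ln(1.01425) ≈ 7.637, so the balance reaches zero during payment 8.

8 months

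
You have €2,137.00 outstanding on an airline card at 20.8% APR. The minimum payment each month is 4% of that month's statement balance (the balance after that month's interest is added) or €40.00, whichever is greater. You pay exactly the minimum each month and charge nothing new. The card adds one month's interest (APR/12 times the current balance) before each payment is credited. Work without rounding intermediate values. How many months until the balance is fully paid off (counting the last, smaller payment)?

Monthly rate r = 20.8%/12 = 1.73333% = 0.0173333.
While 4% of the post-interest balance exceeds €40.00, each month B ← (B·(1+r))·(1 − 0.04), i.e. B shrinks by the factor (1+r)·0.96 = 0.97664.
This holds for months 1–33. Entering month 34 the balance is €979.59; 4% of the post-interest balance is now below €40.00, so the flat €40.00 minimum applies from here.
From month 34 a fixed €40.00 at rate r clears €979.59 in 33 more payments. Total: 33 + 33 = 66 months.

66 months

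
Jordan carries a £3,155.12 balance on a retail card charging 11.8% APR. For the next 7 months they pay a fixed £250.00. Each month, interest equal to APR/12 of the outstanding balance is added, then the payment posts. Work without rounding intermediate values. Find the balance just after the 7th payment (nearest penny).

Monthly rate r = 11.8%/12 = 0.983333% = 0.00983333.
Each month: B ← B·(1+r) − £250.00.
Month 1: interest £31.03; balance after payment £2,936.15.
Month 2: interest £28.87; balance after payment £2,715.02.
Month 3: interest £26.70; balance after payment £2,491.72.
Month 4: interest £24.50; balance after payment £2,266.22.
Month 5: interest £22.28; balance after payment £2,038.50.
Month 6: interest £20.05; balance after payment £1,808.55.
Month 7: interest £17.78; balance after payment £1,576.33.

£1,576.33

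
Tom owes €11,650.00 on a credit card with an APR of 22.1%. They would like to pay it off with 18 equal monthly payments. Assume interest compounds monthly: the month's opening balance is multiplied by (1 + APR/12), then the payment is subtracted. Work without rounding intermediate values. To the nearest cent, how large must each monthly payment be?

€766.30

Monthly rate r = 22.1%/12 = 1.84167% = 0.0184167.
Level-payment amortization: P = B₀·r / (1 − (1+r)^(−n)) = 11650.00·0.0184167 / (1 − 1.01842^(−18)).
Denominator 1 − (1+r)^(−18) = 0.279985844.
P = 214.554 / 0.279985844 ≈ 766.30.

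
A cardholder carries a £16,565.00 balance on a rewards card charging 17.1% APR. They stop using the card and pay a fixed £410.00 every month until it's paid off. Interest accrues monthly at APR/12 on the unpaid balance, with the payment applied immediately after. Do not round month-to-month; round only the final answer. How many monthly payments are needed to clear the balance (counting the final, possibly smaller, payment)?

61 months

Monthly rate r = 17.1%/12 = 1.425% = 0.01425.
Recurrence: B ← B·(1+r) − £410.00.
Month 1: interest £236.05; balance after payment £16,391.05.
Month 2: interest £233.57; balance after payment £16,214.62.
Closed form: n = −ln(1 − rB₀/P)/ln(1+r) = −ln(0.42427)/ln(1.01425) ≈ 60.596, so the balance reaches zero during payment 61.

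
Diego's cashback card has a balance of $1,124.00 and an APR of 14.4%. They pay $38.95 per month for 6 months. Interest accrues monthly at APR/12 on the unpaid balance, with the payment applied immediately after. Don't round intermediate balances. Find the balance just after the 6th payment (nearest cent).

$966.57

Monthly rate r = 14.4%/12 = 1.2% = 0.012.
Each month: B ← B·(1+r) − $38.95.
Month 1: interest $13.49; balance after payment $1,098.54.
Month 2: interest $13.18; balance after payment $1,072.77.
Month 3: interest $12.87; balance after payment $1,046.69.
Month 4: interest $12.56; balance after payment $1,020.30.
Month 5: interest $12.24; balance after payment $993.60.
Month 6: interest $11.92; balance after payment $966.57.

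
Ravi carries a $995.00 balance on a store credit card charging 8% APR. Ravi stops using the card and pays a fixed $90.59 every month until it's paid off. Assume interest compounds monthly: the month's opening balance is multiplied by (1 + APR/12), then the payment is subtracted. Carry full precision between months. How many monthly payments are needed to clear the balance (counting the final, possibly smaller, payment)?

Monthly rate r = 8%/12 = 0.666667% = 0.00666667.
Recurrence: B ← B·(1+r) − $90.59.
Month 1: interest $6.63; balance after payment $911.04.
Month 2: interest $6.07; balance after payment $826.53.
Closed form: n = −ln(1 − rB₀/P)/ln(1+r) = −ln(0.92678)/ln(1.00667) ≈ 11.444, so the balance reaches zero during payment 12.

12 months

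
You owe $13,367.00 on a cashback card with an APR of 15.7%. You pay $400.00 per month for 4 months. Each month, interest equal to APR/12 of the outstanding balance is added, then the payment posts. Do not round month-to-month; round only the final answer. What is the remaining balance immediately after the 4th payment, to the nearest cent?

Monthly rate r = 15.7%/12 = 1.30833% = 0.0130833.
Each month: B ← B·(1+r) − $400.00.
Month 1: interest $174.88; balance after payment $13,141.88.
Month 2: interest $171.94; balance after payment $12,913.82.
Month 3: interest $168.96; balance after payment $12,682.78.
Month 4: interest $165.93; balance after payment $12,448.71.

$12,448.71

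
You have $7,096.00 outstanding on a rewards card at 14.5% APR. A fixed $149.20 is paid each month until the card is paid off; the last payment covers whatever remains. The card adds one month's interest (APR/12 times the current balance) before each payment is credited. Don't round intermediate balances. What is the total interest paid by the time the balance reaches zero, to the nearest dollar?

$3,524

Monthly rate r = 14.5%/12 = 1.20833% = 0.0120833.
Payoff takes n = ⌈−ln(1 − rB₀/P)/ln(1+r)⌉ = ⌈71.179⌉ = 72 payments; the last is $26.91.
Total paid = 71·$149.20 + $26.91 = $10,620.11.
Total interest = total paid − principal = $10,620.11 − $7,096.00 = $3,524.11.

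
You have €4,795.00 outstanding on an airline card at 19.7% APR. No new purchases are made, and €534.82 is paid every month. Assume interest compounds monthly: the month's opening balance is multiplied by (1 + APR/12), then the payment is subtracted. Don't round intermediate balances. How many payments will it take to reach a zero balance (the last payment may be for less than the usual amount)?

Monthly rate r = 19.7%/12 = 1.64167% = 0.0164167.
Recurrence: B ← B·(1+r) − €534.82.
Month 1: interest €78.72; balance after payment €4,338.90.
Month 2: interest €71.23; balance after payment €3,875.31.
Closed form: n = −ln(1 − rB₀/P)/ln(1+r) = −ln(0.85281)/ln(1.01642) ≈ 9.778, so the balance reaches zero during payment 10.

10 payments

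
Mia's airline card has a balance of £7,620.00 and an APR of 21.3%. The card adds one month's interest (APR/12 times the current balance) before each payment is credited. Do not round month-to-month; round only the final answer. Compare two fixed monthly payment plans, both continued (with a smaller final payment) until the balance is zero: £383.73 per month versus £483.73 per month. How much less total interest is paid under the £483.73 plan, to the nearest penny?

£461.44

Monthly rate r = 21.3%/12 = 1.775% = 0.01775.
At £383.73/mo: n = ⌈−ln(1 − rB₀/P)/ln(1+r)⌉ = 25 payments (last £269.70); total interest = total paid − £7,620.00 = £1,859.22.
At £483.73/mo: 19 payments (last £310.64); total interest £1,397.78.
Interest saved = £1,859.22 − £1,397.78 = £461.44.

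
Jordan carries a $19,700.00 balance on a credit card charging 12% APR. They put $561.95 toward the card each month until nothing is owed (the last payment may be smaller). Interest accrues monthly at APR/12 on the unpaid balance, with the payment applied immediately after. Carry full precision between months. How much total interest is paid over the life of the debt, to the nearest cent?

$4,678.46

Monthly rate r = 12%/12 = 1% = 0.01.
Payoff takes n = ⌈−ln(1 − rB₀/P)/ln(1+r)⌉ = ⌈43.381⌉ = 44 payments; the last is $214.61.
Total paid = 43·$561.95 + $214.61 = $24,378.46.
Total interest = total paid − principal = $24,378.46 − $19,700.00 = $4,678.46.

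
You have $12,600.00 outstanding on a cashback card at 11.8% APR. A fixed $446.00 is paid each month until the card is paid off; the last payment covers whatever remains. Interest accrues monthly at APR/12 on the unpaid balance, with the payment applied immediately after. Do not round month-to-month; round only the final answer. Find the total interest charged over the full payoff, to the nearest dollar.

Monthly rate r = 11.8%/12 = 0.983333% = 0.00983333.
Payoff takes n = ⌈−ln(1 − rB₀/P)/ln(1+r)⌉ = ⌈33.260⌉ = 34 payments; the last is $116.28.
Total paid = 33·$446.00 + $116.28 = $14,834.28.
Total interest = total paid − principal = $14,834.28 − $12,600.00 = $2,234.28.

$2,234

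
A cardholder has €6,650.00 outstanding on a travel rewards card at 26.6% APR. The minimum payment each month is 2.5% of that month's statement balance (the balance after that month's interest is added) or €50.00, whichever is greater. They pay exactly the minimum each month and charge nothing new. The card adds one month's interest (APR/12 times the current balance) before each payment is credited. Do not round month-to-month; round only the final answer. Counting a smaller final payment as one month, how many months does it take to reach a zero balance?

Monthly rate r = 26.6%/12 = 2.21667% = 0.0221667.
While 2.5% of the post-interest balance exceeds €50.00, each month B ← (B·(1+r))·(1 − 0.025), i.e. B shrinks by the factor (1+r)·0.975 = 0.99661.
This holds for months 1–361. Entering month 362 the balance is €1,953.56; 2.5% of the post-interest balance is now below €50.00, so the flat €50.00 minimum applies from here.
From month 362 a fixed €50.00 at rate r clears €1,953.56 in 92 more payments. Total: 361 + 92 = 453 months.

453 months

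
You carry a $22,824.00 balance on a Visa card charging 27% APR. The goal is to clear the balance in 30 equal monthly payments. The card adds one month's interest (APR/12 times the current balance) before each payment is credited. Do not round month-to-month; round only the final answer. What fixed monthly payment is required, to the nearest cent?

Monthly rate r = 27%/12 = 2.25% = 0.0225.
Level-payment amortization: P = B₀·r / (1 − (1+r)^(−n)) = 22824.00·0.0225 / (1 − 1.0225^(−30)).
Denominator 1 − (1+r)^(−30) = 0.487019922.
P = 513.54 / 0.487019922 ≈ 1054.45.

$1,054.45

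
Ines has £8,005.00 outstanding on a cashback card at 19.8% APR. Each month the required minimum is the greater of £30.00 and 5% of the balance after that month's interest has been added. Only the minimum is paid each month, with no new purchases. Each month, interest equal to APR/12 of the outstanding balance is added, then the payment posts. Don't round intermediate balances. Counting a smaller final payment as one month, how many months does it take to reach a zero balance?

Monthly rate r = 19.8%/12 = 1.65% = 0.0165.
While 5% of the post-interest balance exceeds £30.00, each month B ← (B·(1+r))·(1 − 0.05), i.e. B shrinks by the factor (1+r)·0.95 = 0.96567.
This holds for months 1–75. Entering month 76 the balance is £583.02; 5% of the post-interest balance is now below £30.00, so the flat £30.00 minimum applies from here.
From month 76 a fixed £30.00 at rate r clears £583.02 in 24 more payments. Total: 75 + 24 = 99 months.

99 months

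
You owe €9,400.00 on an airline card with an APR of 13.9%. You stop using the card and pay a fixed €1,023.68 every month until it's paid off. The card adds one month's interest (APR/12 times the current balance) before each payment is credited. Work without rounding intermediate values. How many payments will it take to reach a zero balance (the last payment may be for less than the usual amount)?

10 payments

Monthly rate r = 13.9%/12 = 1.15833% = 0.0115833.
Recurrence: B ← B·(1+r) − €1,023.68.
Month 1: interest €108.88; balance after payment €8,485.20.
Month 2: interest €98.29; balance after payment €7,559.81.
Closed form: n = −ln(1 − rB₀/P)/ln(1+r) = −ln(0.89364)/ln(1.01158) ≈ 9.765, so the balance reaches zero during payment 10.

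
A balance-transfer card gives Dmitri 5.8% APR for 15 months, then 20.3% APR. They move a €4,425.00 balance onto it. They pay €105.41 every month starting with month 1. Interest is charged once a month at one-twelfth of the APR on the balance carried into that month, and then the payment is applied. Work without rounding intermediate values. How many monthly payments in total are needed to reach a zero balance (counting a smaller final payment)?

57 months

Promo months 1–15 at r₀ = 5.8%/12 = 0.00483333; months 16+ at r₁ = 20.3%/12 = 0.0169167.
After month 15: iterate B ← B·(1+r₀) − €105.41 for 15 months → €3,121.11.
Then at r₁ with €105.41/mo: n₂ = −ln(1 − r₁·B/P)/ln(1+r₁) ≈ 41.43 → 42 more payments.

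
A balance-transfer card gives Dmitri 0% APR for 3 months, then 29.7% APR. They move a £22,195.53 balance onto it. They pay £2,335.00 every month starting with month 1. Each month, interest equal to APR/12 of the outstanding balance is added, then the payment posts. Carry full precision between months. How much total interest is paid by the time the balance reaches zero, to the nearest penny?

£1,580.79

Promo months 1–3 at r₀ = 0%/12 = 0; months 4+ at r₁ = 29.7%/12 = 0.02475.
After month 3 (no interest yet): B = £22,195.53 − 3·£2,335.00 = £15,190.53.
Then at r₁ with £2,335.00/mo: n₂ = −ln(1 − r₁·B/P)/ln(1+r₁) ≈ 7.18 → 8 more payments.
Total paid = 10·£2,335.00 + £426.32 = £23,776.32; interest = £23,776.32 − £22,195.53 = £1,580.79.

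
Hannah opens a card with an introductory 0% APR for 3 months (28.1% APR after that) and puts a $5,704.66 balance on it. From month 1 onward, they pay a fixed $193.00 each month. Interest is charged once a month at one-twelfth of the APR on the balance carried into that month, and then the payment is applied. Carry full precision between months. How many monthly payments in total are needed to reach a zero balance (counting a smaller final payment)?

Promo months 1–3 at r₀ = 0%/12 = 0; months 4+ at r₁ = 28.1%/12 = 0.0234167.
After month 3 (no interest yet): B = $5,704.66 − 3·$193.00 = $5,125.66.
Then at r₁ with $193.00/mo: n₂ = −ln(1 − r₁·B/P)/ln(1+r₁) ≈ 42.02 → 43 more payments.

46 months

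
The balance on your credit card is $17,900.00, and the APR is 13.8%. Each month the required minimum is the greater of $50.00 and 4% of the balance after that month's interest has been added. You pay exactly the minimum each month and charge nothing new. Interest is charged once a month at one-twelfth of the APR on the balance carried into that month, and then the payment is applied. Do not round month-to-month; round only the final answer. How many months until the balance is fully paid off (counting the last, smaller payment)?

121 months

Monthly rate r = 13.8%/12 = 1.15% = 0.0115.
While 4% of the post-interest balance exceeds $50.00, each month B ← (B·(1+r))·(1 − 0.04), i.e. B shrinks by the factor (1+r)·0.96 = 0.97104.
This holds for months 1–91. Entering month 92 the balance is $1,234.33; 4% of the post-interest balance is now below $50.00, so the flat $50.00 minimum applies from here.
From month 92 a fixed $50.00 at rate r clears $1,234.33 in 30 more payments. Total: 91 + 30 = 121 months.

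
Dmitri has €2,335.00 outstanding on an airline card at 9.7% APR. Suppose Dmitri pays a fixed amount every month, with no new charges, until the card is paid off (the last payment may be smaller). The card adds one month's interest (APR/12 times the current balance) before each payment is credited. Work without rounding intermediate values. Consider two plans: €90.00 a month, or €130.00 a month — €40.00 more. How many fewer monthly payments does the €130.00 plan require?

10 fewer payments

Monthly rate r = 9.7%/12 = 0.808333% = 0.00808333.
At €90.00/mo: n = ⌈−ln(1 − rB₀/P)/ln(1+r)⌉ = 30 payments (last €21.20); total interest = total paid − €2,335.00 = €296.20.
At €130.00/mo: 20 payments (last €63.25); total interest €198.25.
Payments saved = 30 − 20 = 10.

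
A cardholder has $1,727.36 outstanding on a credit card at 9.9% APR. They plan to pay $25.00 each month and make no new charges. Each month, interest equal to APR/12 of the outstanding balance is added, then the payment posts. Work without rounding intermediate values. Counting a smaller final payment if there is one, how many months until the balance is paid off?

Monthly rate r = 9.9%/12 = 0.825% = 0.00825.
Recurrence: B ← B·(1+r) − $25.00.
Month 1: interest $14.25; balance after payment $1,716.61.
Month 2: interest $14.16; balance after payment $1,705.77.
Closed form: n = −ln(1 − rB₀/P)/ln(1+r) = −ln(0.42997)/ln(1.00825) ≈ 102.729, so the balance reaches zero during payment 103.

103 payments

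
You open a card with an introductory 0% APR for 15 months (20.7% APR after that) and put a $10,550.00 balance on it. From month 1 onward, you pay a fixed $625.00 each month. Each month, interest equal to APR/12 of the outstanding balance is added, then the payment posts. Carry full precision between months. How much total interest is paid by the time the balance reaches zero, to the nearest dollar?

Promo months 1–15 at r₀ = 0%/12 = 0; months 16+ at r₁ = 20.7%/12 = 0.01725.
After month 15 (no interest yet): B = $10,550.00 − 15·$625.00 = $1,175.00.
Then at r₁ with $625.00/mo: n₂ = −ln(1 − r₁·B/P)/ln(1+r₁) ≈ 1.93 → 2 more payments.
Total paid = 16·$625.00 + $580.11 = $10,580.11; interest = $10,580.11 − $10,550.00 = $30.11.

$30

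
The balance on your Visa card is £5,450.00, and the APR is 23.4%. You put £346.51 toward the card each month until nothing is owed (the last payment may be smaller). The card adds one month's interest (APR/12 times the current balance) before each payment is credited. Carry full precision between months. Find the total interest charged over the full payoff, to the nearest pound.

Monthly rate r = 23.4%/12 = 1.95% = 0.0195.
Payoff takes n = ⌈−ln(1 − rB₀/P)/ln(1+r)⌉ = ⌈18.967⌉ = 19 payments; the last is £335.14.
Total paid = 18·£346.51 + £335.14 = £6,572.32.
Total interest = total paid − principal = £6,572.32 − £5,450.00 = £1,122.32.

£1,122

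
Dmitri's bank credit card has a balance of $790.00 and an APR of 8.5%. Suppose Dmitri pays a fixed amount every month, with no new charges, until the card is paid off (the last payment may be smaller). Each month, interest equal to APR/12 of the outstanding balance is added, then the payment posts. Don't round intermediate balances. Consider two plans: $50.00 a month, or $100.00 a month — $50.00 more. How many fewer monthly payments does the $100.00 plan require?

Monthly rate r = 8.5%/12 = 0.708333% = 0.00708333.
At $50.00/mo: n = ⌈−ln(1 − rB₀/P)/ln(1+r)⌉ = 17 payments (last $40.80); total interest = total paid − $790.00 = $50.80.
At $100.00/mo: 9 payments (last $15.89); total interest $25.89.
Payments saved = 17 − 9 = 8.

8 fewer payments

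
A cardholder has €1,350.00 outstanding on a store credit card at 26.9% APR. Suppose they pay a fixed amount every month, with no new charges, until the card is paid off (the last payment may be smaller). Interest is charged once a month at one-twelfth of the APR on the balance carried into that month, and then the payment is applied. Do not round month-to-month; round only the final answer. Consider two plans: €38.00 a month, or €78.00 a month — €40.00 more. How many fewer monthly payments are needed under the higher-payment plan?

49 fewer payments

Monthly rate r = 26.9%/12 = 2.24167% = 0.0224167.
At €38.00/mo: n = ⌈−ln(1 − rB₀/P)/ln(1+r)⌉ = 72 payments (last €30.07); total interest = total paid − €1,350.00 = €1,378.07.
At €78.00/mo: 23 payments (last €11.62); total interest €377.62.
Payments saved = 72 − 23 = 49.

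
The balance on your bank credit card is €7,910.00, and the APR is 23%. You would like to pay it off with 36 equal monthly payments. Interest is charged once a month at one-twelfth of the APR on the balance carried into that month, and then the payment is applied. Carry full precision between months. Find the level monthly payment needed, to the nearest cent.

€306.19

Monthly rate r = 23%/12 = 1.91667% = 0.0191667.
Level-payment amortization: P = B₀·r / (1 − (1+r)^(−n)) = 7910.00·0.0191667 / (1 − 1.01917^(−36)).
Denominator 1 − (1+r)^(−36) = 0.495138324.
P = 151.608 / 0.495138324 ≈ 306.19.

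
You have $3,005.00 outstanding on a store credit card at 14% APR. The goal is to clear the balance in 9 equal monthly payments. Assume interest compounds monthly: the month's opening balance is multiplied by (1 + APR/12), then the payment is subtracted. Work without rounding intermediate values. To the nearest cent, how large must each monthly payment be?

Monthly rate r = 14%/12 = 1.16667% = 0.0116667.
Level-payment amortization: P = B₀·r / (1 − (1+r)^(−n)) = 3005.00·0.0116667 / (1 − 1.01167^(−9)).
Denominator 1 − (1+r)^(−9) = 0.0991281142.
P = 35.0583 / 0.0991281142 ≈ 353.67.

$353.67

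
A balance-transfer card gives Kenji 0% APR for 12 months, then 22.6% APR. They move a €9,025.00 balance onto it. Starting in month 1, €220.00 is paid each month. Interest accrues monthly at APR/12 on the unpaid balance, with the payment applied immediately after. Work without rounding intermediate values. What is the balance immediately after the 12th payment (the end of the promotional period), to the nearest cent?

€6,385.00

Promo months 1–12 at r₀ = 0%/12 = 0; months 13+ at r₁ = 22.6%/12 = 0.0188333.
After month 12 (no interest yet): B = €9,025.00 − 12·€220.00 = €6,385.00.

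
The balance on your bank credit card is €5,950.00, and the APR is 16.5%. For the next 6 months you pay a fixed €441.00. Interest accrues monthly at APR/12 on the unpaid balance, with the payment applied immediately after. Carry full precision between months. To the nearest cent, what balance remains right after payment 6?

Monthly rate r = 16.5%/12 = 1.375% = 0.01375.
Each month: B ← B·(1+r) − €441.00.
Month 1: interest €81.81; balance after payment €5,590.81.
Month 2: interest €76.87; balance after payment €5,226.69.
Month 3: interest €71.87; balance after payment €4,857.55.
Month 4: interest €66.79; balance after payment €4,483.34.
Month 5: interest €61.65; balance after payment €4,103.99.
Month 6: interest €56.43; balance after payment €3,719.42.

€3,719.42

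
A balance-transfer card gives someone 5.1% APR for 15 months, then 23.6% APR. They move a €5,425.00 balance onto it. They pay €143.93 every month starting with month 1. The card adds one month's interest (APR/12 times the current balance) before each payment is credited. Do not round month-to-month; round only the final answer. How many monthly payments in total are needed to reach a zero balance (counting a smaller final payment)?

Promo months 1–15 at r₀ = 5.1%/12 = 0.00425; months 16+ at r₁ = 23.6%/12 = 0.0196667.
After month 15: iterate B ← B·(1+r₀) − €143.93 for 15 months → €3,556.95.
Then at r₁ with €143.93/mo: n₂ = −ln(1 − r₁·B/P)/ln(1+r₁) ≈ 34.17 → 35 more payments.

50 months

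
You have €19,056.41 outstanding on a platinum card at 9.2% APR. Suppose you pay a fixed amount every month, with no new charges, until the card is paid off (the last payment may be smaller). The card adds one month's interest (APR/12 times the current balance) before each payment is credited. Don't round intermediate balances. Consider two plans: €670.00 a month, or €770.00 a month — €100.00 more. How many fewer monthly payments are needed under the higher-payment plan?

Monthly rate r = 9.2%/12 = 0.766667% = 0.00766667.
At €670.00/mo: n = ⌈−ln(1 − rB₀/P)/ln(1+r)⌉ = 33 payments (last €138.81); total interest = total paid − €19,056.41 = €2,522.40.
At €770.00/mo: 28 payments (last €423.01); total interest €2,156.60.
Payments saved = 33 − 28 = 5.

5 fewer payments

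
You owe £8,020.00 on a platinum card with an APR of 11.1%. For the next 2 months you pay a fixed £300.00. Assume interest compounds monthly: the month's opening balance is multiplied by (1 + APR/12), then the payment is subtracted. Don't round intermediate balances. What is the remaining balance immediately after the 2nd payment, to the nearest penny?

£7,566.28

Monthly rate r = 11.1%/12 = 0.925% = 0.00925.
Each month: B ← B·(1+r) − £300.00.
Month 1: interest £74.19; balance after payment £7,794.19.
Month 2: interest £72.10; balance after payment £7,566.28.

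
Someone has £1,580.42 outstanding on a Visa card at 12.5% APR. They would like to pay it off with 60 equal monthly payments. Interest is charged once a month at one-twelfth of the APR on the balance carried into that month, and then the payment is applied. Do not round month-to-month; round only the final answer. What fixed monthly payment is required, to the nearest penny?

£35.56

Monthly rate r = 12.5%/12 = 1.04167% = 0.0104167.
Level-payment amortization: P = B₀·r / (1 − (1+r)^(−n)) = 1580.42·0.0104167 / (1 − 1.01042^(−60)).
Denominator 1 − (1+r)^(−60) = 0.46300539.
P = 16.4627 / 0.46300539 ≈ 35.56.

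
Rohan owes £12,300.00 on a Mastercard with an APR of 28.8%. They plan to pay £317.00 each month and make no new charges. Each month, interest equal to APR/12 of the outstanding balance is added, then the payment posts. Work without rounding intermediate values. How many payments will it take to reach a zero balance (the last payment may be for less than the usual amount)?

113 payments

Monthly rate r = 28.8%/12 = 2.4% = 0.024.
Recurrence: B ← B·(1+r) − £317.00.
Month 1: interest £295.20; balance after payment £12,278.20.
Month 2: interest £294.68; balance after payment £12,255.88.
Closed form: n = −ln(1 − rB₀/P)/ln(1+r) = −ln(0.06877)/ln(1.024) ≈ 112.875, so the balance reaches zero during payment 113.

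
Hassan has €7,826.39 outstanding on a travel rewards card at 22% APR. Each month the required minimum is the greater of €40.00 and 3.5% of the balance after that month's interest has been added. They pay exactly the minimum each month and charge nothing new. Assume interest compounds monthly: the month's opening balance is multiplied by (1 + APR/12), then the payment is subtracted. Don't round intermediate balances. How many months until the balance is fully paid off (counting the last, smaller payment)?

151 months

Monthly rate r = 22%/12 = 1.83333% = 0.0183333.
While 3.5% of the post-interest balance exceeds €40.00, each month B ← (B·(1+r))·(1 − 0.035), i.e. B shrinks by the factor (1+r)·0.965 = 0.98269.
This holds for months 1–112. Entering month 113 the balance is €1,107.38; 3.5% of the post-interest balance is now below €40.00, so the flat €40.00 minimum applies from here.
From month 113 a fixed €40.00 at rate r clears €1,107.38 in 39 more payments. Total: 112 + 39 = 151 months.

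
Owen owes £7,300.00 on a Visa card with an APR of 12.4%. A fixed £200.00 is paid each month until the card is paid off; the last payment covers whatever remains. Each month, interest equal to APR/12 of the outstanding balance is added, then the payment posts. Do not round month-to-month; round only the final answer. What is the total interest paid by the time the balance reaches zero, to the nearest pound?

£1,911

Monthly rate r = 12.4%/12 = 1.03333% = 0.0103333.
Payoff takes n = ⌈−ln(1 − rB₀/P)/ln(1+r)⌉ = ⌈46.057⌉ = 47 payments; the last is £11.38.
Total paid = 46·£200.00 + £11.38 = £9,211.38.
Total interest = total paid − principal = £9,211.38 − £7,300.00 = £1,911.38.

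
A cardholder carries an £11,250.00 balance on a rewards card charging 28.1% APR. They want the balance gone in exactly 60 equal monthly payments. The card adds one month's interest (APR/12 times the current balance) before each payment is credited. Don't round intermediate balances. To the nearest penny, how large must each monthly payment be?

Monthly rate r = 28.1%/12 = 2.34167% = 0.0234167.
Level-payment amortization: P = B₀·r / (1 − (1+r)^(−n)) = 11250.00·0.0234167 / (1 − 1.02342^(−60)).
Denominator 1 − (1+r)^(−60) = 0.750626167.
P = 263.438 / 0.750626167 ≈ 350.96.

£350.96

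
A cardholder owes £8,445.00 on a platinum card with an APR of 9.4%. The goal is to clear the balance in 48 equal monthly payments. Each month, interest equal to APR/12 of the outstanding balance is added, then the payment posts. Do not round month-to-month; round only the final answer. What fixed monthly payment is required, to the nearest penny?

£211.76

Monthly rate r = 9.4%/12 = 0.783333% = 0.00783333.
Level-payment amortization: P = B₀·r / (1 − (1+r)^(−n)) = 8445.00·0.00783333 / (1 − 1.00783^(−48)).
Denominator 1 − (1+r)^(−48) = 0.312391043.
P = 66.1525 / 0.312391043 ≈ 211.76.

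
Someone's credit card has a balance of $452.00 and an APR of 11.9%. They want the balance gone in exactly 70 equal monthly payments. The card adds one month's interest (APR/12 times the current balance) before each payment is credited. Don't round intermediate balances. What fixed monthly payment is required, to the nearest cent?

Monthly rate r = 11.9%/12 = 0.991667% = 0.00991667.
Level-payment amortization: P = B₀·r / (1 − (1+r)^(−n)) = 452.00·0.00991667 / (1 − 1.00992^(−70)).
Denominator 1 − (1+r)^(−70) = 0.498798641.
P = 4.48233 / 0.498798641 ≈ 8.99.

$8.99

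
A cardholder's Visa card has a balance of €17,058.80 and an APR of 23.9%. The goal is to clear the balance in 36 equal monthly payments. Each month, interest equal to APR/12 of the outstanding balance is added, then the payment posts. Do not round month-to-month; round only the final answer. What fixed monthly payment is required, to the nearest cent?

€668.37

Monthly rate r = 23.9%/12 = 1.99167% = 0.0199167.
Level-payment amortization: P = B₀·r / (1 − (1+r)^(−n)) = 17058.80·0.0199167 / (1 − 1.01992^(−36)).
Denominator 1 − (1+r)^(−36) = 0.508332835.
P = 339.754 / 0.508332835 ≈ 668.37.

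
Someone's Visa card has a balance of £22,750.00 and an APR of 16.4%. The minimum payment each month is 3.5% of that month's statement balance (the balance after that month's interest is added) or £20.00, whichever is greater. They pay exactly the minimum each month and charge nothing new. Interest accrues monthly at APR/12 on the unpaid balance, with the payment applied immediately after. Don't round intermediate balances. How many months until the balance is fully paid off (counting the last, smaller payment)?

Monthly rate r = 16.4%/12 = 1.36667% = 0.0136667.
While 3.5% of the post-interest balance exceeds £20.00, each month B ← (B·(1+r))·(1 − 0.035), i.e. B shrinks by the factor (1+r)·0.965 = 0.97819.
This holds for months 1–168. Entering month 169 the balance is £559.70; 3.5% of the post-interest balance is now below £20.00, so the flat £20.00 minimum applies from here.
From month 169 a fixed £20.00 at rate r clears £559.70 in 36 more payments. Total: 168 + 36 = 204 months.

204 months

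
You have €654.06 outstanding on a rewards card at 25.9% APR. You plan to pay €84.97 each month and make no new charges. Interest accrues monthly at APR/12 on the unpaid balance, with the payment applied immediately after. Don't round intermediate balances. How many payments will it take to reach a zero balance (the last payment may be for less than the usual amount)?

9 months

Monthly rate r = 25.9%/12 = 2.15833% = 0.0215833.
Recurrence: B ← B·(1+r) − €84.97.
Month 1: interest €14.12; balance after payment €583.21.
Month 2: interest €12.59; balance after payment €510.82.
Closed form: n = −ln(1 − rB₀/P)/ln(1+r) = −ln(0.83386)/ln(1.02158) ≈ 8.508, so the balance reaches zero during payment 9.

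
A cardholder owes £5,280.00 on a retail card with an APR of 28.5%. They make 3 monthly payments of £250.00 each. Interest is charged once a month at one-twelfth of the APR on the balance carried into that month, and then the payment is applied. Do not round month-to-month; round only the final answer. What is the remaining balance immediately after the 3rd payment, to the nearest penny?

Monthly rate r = 28.5%/12 = 2.375% = 0.02375.
Each month: B ← B·(1+r) − £250.00.
Month 1: interest £125.40; balance after payment £5,155.40.
Month 2: interest £122.44; balance after payment £5,027.84.
Month 3: interest £119.41; balance after payment £4,897.25.

£4,897.25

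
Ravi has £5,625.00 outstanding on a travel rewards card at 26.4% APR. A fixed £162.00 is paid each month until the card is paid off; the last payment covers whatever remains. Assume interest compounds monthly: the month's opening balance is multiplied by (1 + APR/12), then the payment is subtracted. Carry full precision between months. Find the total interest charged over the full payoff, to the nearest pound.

£5,121

Monthly rate r = 26.4%/12 = 2.2% = 0.022.
Payoff takes n = ⌈−ln(1 − rB₀/P)/ln(1+r)⌉ = ⌈66.331⌉ = 67 payments; the last is £53.95.
Total paid = 66·£162.00 + £53.95 = £10,745.95.
Total interest = total paid − principal = £10,745.95 − £5,625.00 = £5,120.95.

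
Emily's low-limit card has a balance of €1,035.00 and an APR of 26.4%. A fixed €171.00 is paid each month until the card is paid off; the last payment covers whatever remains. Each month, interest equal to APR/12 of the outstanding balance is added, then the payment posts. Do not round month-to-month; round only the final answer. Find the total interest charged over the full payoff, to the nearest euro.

Monthly rate r = 26.4%/12 = 2.2% = 0.022.
Payoff takes n = ⌈−ln(1 − rB₀/P)/ln(1+r)⌉ = ⌈6.567⌉ = 7 payments; the last is €97.34.
Total paid = 6·€171.00 + €97.34 = €1,123.34.
Total interest = total paid − principal = €1,123.34 − €1,035.00 = €88.34.

€88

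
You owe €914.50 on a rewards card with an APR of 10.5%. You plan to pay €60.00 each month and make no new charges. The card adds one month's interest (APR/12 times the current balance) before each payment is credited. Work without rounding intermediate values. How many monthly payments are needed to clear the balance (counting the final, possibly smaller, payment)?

Monthly rate r = 10.5%/12 = 0.875% = 0.00875.
Recurrence: B ← B·(1+r) − €60.00.
Month 1: interest €8.00; balance after payment €862.50.
Month 2: interest €7.55; balance after payment €810.05.
Closed form: n = −ln(1 − rB₀/P)/ln(1+r) = −ln(0.86664)/ln(1.00875) ≈ 16.430, so the balance reaches zero during payment 17.

17 months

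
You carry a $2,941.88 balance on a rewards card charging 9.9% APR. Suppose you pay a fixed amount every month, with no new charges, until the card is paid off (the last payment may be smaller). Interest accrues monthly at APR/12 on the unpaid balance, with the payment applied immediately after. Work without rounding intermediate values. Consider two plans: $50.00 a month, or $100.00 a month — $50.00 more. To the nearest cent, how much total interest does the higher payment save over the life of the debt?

Monthly rate r = 9.9%/12 = 0.825% = 0.00825.
At $50.00/mo: n = ⌈−ln(1 − rB₀/P)/ln(1+r)⌉ = 81 payments (last $43.19); total interest = total paid − $2,941.88 = $1,101.31.
At $100.00/mo: 34 payments (last $83.67); total interest $441.79.
Interest saved = $1,101.31 − $441.79 = $659.52.

$659.52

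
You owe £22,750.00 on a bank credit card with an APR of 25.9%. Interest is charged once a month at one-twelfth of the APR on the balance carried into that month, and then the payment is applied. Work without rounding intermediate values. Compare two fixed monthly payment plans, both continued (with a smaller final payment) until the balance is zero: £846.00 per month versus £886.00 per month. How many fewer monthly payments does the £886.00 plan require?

3 fewer payments

Monthly rate r = 25.9%/12 = 2.15833% = 0.0215833.
At £846.00/mo: n = ⌈−ln(1 − rB₀/P)/ln(1+r)⌉ = 41 payments (last £569.00); total interest = total paid − £22,750.00 = £11,659.00.
At £886.00/mo: 38 payments (last £739.72); total interest £10,771.72.
Payments saved = 41 − 38 = 3.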